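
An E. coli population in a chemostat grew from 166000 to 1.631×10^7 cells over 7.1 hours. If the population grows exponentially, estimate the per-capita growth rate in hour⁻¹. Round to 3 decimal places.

From N(t) = N₀·e^(rt): e^(r·7.1) = 1.631×10^7/166000 = 98.253.
r·7.1 = ln(98.253) = 4.5875, so r = 4.5875/7.1 = 0.64613.

0.646 per hour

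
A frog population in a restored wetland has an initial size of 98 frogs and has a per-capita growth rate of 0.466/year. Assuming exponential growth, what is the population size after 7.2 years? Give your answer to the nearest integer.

N(t) = N₀·e^(rt) = 98 × e^(0.466×7.2) = 98 × e^3.355.
e^3.355 ≈ 28.651, so N ≈ 98 × 28.651 = 2807.83.

2808 frogs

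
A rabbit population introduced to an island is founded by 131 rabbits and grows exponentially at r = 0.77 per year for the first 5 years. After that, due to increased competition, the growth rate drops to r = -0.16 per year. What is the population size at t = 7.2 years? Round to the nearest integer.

4329 rabbits

Phase 1: N(5) = 131·e^(0.77×5) = 131·e^3.85 = 6156.09.
Phase 2 runs for 7.2 − 5 = 2.2 years at r = -0.16.
N(7.2) = 6156.09·e^(-0.16×2.2) = 6156.09·e^-0.352 = 4329.46.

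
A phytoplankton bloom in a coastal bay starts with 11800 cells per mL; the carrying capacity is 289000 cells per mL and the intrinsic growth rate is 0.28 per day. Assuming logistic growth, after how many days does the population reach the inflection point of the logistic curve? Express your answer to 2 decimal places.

11.27 days

Logistic growth is fastest at N = K/2 = 144500.
A = (K − N₀)/N₀ = 23.492. Set K/(1 + A·e^(−rt)) = K/2 → A·e^(−rt) = 1.
e^(−0.28t) = 1/23.492 = 0.0425685, so t = ln(23.492)/0.28 = 3.1566/0.28 = 11.274.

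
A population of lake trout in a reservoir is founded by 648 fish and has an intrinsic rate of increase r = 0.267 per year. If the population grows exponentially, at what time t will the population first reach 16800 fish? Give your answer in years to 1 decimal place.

12.2 years

Set N₀·e^(rt) = 16800: e^(0.267·t) = 16800/648 = 25.926.
0.267·t = ln(25.926) = 3.2552, so t = 3.2552/0.267 = 12.192.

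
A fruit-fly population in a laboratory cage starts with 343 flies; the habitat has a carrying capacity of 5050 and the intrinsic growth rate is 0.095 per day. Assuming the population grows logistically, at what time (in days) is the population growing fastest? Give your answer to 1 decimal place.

Logistic growth is fastest at N = K/2 = 2525.
A = (K − N₀)/N₀ = 13.723. Set K/(1 + A·e^(−rt)) = K/2 → A·e^(−rt) = 1.
e^(−0.095t) = 1/13.723 = 0.0728702, so t = ln(13.723)/0.095 = 2.6191/0.095 = 27.569.

27.6 days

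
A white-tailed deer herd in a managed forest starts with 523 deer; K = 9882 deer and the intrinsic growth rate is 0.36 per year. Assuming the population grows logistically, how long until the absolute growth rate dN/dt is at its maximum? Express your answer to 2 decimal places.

8.01 years

Logistic growth is fastest at N = K/2 = 4941.
A = (K − N₀)/N₀ = 17.895. Set K/(1 + A·e^(−rt)) = K/2 → A·e^(−rt) = 1.
e^(−0.36t) = 1/17.895 = 0.055882, so t = ln(17.895)/0.36 = 2.8845/0.36 = 8.0125.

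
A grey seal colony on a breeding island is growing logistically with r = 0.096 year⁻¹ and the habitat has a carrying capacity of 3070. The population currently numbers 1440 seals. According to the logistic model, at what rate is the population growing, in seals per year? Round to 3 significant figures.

dN/dt = rN(1 − N/K) = 0.096 × 1440 × (1 − 1440/3070).
1 − 1440/3070 = 0.53094; dN/dt = 0.096 × 1440 × 0.53094 = 73.398.

73.4 seals per year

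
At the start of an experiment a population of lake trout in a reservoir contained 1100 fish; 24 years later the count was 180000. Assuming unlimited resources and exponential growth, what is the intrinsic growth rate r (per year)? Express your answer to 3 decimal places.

0.212 per year

From N(t) = N₀·e^(rt): e^(r·24) = 180000/1100 = 163.64.
r·24 = ln(163.64) = 5.0976, so r = 5.0976/24 = 0.2124.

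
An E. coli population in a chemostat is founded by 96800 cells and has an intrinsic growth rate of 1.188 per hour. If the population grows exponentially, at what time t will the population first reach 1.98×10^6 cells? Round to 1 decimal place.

2.5 hours

Set N₀·e^(rt) = 1.98×10^6: e^(1.188·t) = 1.98×10^6/96800 = 20.455.
1.188·t = ln(20.455) = 3.0182, so t = 3.0182/1.188 = 2.5406.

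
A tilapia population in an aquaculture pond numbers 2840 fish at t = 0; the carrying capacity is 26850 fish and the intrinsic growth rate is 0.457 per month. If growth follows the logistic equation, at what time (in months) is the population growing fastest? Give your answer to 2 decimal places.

4.67 months

Logistic growth is fastest at N = K/2 = 13425.
A = (K − N₀)/N₀ = 8.4542. Set K/(1 + A·e^(−rt)) = K/2 → A·e^(−rt) = 1.
e^(−0.457t) = 1/8.4542 = 0.118284, so t = ln(8.4542)/0.457 = 2.1347/0.457 = 4.671.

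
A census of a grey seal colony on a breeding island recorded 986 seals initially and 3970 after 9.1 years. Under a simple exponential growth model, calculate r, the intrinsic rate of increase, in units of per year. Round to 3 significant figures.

0.153 per year

From N(t) = N₀·e^(rt): e^(r·9.1) = 3970/986 = 4.0264.
r·9.1 = ln(4.0264) = 1.3929, so r = 1.3929/9.1 = 0.15306.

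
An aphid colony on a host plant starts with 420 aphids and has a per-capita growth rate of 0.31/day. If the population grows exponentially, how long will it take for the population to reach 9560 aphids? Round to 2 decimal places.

10.08 days

Set N₀·e^(rt) = 9560: e^(0.31·t) = 9560/420 = 22.762.
0.31·t = ln(22.762) = 3.1251, so t = 3.1251/0.31 = 10.081.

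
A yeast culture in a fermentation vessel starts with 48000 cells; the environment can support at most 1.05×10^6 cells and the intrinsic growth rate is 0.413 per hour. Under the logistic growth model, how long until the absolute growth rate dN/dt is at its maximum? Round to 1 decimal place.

7.4 hours

Logistic growth is fastest at N = K/2 = 525000.
A = (K − N₀)/N₀ = 20.875. Set K/(1 + A·e^(−rt)) = K/2 → A·e^(−rt) = 1.
e^(−0.413t) = 1/20.875 = 0.0479042, so t = ln(20.875)/0.413 = 3.0386/0.413 = 7.3573.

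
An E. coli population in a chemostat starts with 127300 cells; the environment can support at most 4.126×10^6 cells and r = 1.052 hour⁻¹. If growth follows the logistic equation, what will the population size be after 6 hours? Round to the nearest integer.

A = (K − N₀)/N₀ = (4.126×10^6 − 127300)/127300 = 31.412.
N(t) = K/(1 + A·e^(−rt)) = 4.126×10^6/(1 + 31.412×e^(−1.052×6)).
e^(−6.312) = 0.0018144; denominator = 1 + 31.412×0.0018144 = 1.057.
N = 4.126×10^6/1.057 = 3.903525×10^6.

3903525 cells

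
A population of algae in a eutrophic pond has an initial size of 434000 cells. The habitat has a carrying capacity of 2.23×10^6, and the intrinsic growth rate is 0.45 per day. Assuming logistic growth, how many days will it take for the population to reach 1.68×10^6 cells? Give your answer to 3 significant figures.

5.64 days

A = (K − N₀)/N₀ = (2.23×10^6 − 434000)/434000 = 4.1382.
Solve 2.23×10^6/(1 + 4.1382·e^(−0.45t)) = 1.68×10^6: 1 + 4.1382·e^(−0.45t) = 1.3274, so e^(−0.45t) = 0.079111.
−0.45·t = ln(0.079111) = -2.5369, so t = 2.5369/0.45 = 5.6376.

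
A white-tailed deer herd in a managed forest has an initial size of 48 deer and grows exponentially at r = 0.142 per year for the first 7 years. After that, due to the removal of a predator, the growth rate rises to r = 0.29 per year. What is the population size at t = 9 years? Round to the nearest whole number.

Phase 1: N(7) = 48·e^(0.142×7) = 48·e^0.994 = 129.697.
Phase 2 runs for 9 − 7 = 2 years at r = 0.29.
N(9) = 129.697·e^(0.29×2) = 129.697·e^0.58 = 231.644.

232 deer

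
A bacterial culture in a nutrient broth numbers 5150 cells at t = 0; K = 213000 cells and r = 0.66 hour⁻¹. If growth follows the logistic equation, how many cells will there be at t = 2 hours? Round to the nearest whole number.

18079 cells

A = (K − N₀)/N₀ = (213000 − 5150)/5150 = 40.359.
N(t) = K/(1 + A·e^(−rt)) = 213000/(1 + 40.359×e^(−0.66×2)).
e^(−1.32) = 0.26714; denominator = 1 + 40.359×0.26714 = 11.781.
N = 213000/11.781 = 18079.4.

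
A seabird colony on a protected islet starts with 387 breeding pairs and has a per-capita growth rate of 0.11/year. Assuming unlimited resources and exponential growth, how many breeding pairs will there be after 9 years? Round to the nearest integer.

N(t) = N₀·e^(rt) = 387 × e^(0.11×9) = 387 × e^0.99.
e^0.99 ≈ 2.6912, so N ≈ 387 × 2.6912 = 1041.51.

1042 breeding pairs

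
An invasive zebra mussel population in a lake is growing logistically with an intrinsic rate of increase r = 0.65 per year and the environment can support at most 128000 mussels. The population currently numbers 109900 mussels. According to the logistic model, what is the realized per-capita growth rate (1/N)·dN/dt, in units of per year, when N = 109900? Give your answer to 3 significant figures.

(1/N)·dN/dt = r(1 − N/K) = 0.65 × (1 − 109900/128000).
= 0.65 × 0.14141 = 0.091914.

0.0919 per year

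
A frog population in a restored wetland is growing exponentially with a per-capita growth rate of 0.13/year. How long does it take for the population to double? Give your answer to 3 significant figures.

5.33 years

Doubling time t_d = ln(2)/r = 0.6931/0.13 = 5.3319.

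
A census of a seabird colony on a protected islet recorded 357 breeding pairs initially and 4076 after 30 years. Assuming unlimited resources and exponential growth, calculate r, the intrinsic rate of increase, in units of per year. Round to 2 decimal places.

0.08 per year

From N(t) = N₀·e^(rt): e^(r·30) = 4076/357 = 11.417.
r·30 = ln(11.417) = 2.4351, so r = 2.4351/30 = 0.081171.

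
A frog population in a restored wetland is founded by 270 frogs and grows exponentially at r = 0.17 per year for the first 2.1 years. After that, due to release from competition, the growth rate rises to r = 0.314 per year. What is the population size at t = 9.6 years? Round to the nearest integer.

Phase 1: N(2.1) = 270·e^(0.17×2.1) = 270·e^0.357 = 385.84.
Phase 2 runs for 9.6 − 2.1 = 7.5 years at r = 0.314.
N(9.6) = 385.84·e^(0.314×7.5) = 385.84·e^2.355 = 4066.03.

4066 frogs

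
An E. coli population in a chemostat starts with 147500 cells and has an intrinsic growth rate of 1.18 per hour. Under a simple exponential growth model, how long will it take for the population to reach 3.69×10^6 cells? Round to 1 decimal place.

Set N₀·e^(rt) = 3.69×10^6: e^(1.18·t) = 3.69×10^6/147500 = 25.017.
1.18·t = ln(25.017) = 3.2196, so t = 3.2196/1.18 = 2.7284.

2.7 hours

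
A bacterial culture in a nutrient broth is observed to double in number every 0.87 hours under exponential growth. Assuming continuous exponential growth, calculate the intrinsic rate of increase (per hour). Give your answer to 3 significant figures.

r = ln(2)/t_d = 0.6931/0.87 = 0.79672.

0.797 per hour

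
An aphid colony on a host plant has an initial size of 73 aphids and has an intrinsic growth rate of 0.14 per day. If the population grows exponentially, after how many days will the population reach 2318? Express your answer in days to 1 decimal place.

24.7 days

Set N₀·e^(rt) = 2318: e^(0.14·t) = 2318/73 = 31.753.
0.14·t = ln(31.753) = 3.458, so t = 3.458/0.14 = 24.7.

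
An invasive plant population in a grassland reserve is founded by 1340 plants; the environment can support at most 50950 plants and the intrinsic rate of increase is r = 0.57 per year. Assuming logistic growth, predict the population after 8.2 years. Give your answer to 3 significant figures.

37900 plants

A = (K − N₀)/N₀ = (50950 − 1340)/1340 = 37.022.
N(t) = K/(1 + A·e^(−rt)) = 50950/(1 + 37.022×e^(−0.57×8.2)).
e^(−4.674) = 0.0093349; denominator = 1 + 37.022×0.0093349 = 1.3456.
N = 50950/1.3456 = 37864.2.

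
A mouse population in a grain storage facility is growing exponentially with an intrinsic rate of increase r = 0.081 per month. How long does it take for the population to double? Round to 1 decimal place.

Doubling time t_d = ln(2)/r = 0.6931/0.081 = 8.5574.

8.6 months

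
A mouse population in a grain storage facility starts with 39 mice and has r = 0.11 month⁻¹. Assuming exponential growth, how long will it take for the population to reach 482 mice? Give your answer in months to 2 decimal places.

22.86 months

Set N₀·e^(rt) = 482: e^(0.11·t) = 482/39 = 12.359.
0.11·t = ln(12.359) = 2.5144, so t = 2.5144/0.11 = 22.858.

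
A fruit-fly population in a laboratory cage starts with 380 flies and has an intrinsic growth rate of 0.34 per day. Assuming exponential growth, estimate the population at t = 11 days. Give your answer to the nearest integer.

15997 flies

N(t) = N₀·e^(rt) = 380 × e^(0.34×11) = 380 × e^3.74.
e^3.74 ≈ 42.098, so N ≈ 380 × 42.098 = 15997.2.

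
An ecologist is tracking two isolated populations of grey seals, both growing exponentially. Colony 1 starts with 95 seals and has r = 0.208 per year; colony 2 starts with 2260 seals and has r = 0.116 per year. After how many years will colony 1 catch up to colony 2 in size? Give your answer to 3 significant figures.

Set 95·e^(0.208t) = 2260·e^(0.116t).
e^((0.208 − 0.116)t) = 2260/95 → e^(0.092·t) = 23.789.
0.092·t = ln(23.789) = 3.1692, so t = 3.1692/0.092 = 34.448.

34.4 years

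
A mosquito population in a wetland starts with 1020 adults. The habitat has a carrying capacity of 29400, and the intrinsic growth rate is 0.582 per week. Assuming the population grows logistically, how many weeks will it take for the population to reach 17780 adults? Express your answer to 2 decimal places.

6.45 weeks

A = (K − N₀)/N₀ = (29400 − 1020)/1020 = 27.824.
Solve 29400/(1 + 27.824·e^(−0.582t)) = 17780: 1 + 27.824·e^(−0.582t) = 1.6535, so e^(−0.582t) = 0.0234889.
−0.582·t = ln(0.0234889) = -3.7512, so t = 3.7512/0.582 = 6.4454.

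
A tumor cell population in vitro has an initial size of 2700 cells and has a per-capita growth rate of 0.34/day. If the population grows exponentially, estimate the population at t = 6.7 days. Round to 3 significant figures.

N(t) = N₀·e^(rt) = 2700 × e^(0.34×6.7) = 2700 × e^2.278.
e^2.278 ≈ 9.7571, so N ≈ 2700 × 9.7571 = 26344.3.

26300 cells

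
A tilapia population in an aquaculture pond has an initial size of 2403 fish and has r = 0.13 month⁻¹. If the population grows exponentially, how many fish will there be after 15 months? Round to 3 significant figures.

N(t) = N₀·e^(rt) = 2403 × e^(0.13×15) = 2403 × e^1.95.
e^1.95 ≈ 7.0287, so N ≈ 2403 × 7.0287 = 16889.9.

16900 fish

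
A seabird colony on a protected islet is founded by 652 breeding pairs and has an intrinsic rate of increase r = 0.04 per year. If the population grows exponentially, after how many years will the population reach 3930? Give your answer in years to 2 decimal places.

Set N₀·e^(rt) = 3930: e^(0.04·t) = 3930/652 = 6.0276.
0.04·t = ln(6.0276) = 1.7964, so t = 1.7964/0.04 = 44.909.

44.91 years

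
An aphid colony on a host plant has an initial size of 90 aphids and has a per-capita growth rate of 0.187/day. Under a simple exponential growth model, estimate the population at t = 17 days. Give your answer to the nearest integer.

N(t) = N₀·e^(rt) = 90 × e^(0.187×17) = 90 × e^3.179.
e^3.179 ≈ 24.023, so N ≈ 90 × 24.023 = 2162.04.

2162 aphids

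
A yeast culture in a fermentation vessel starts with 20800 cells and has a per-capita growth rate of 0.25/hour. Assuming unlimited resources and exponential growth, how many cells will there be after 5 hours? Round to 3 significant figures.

N(t) = N₀·e^(rt) = 20800 × e^(0.25×5) = 20800 × e^1.25.
e^1.25 ≈ 3.4903, so N ≈ 20800 × 3.4903 = 72599.1.

72600 cells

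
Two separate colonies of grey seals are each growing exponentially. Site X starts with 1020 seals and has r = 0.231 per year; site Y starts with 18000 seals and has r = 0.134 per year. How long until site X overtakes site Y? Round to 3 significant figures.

29.6 years

Set 1020·e^(0.231t) = 18000·e^(0.134t).
e^((0.231 − 0.134)t) = 18000/1020 → e^(0.097·t) = 17.647.
0.097·t = ln(17.647) = 2.8706, so t = 2.8706/0.097 = 29.593.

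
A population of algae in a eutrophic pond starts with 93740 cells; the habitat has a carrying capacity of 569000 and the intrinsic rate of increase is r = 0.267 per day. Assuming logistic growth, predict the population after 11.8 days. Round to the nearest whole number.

A = (K − N₀)/N₀ = (569000 − 93740)/93740 = 5.07.
N(t) = K/(1 + A·e^(−rt)) = 569000/(1 + 5.07×e^(−0.267×11.8)).
e^(−3.151) = 0.042826; denominator = 1 + 5.07×0.042826 = 1.2171.
N = 569000/1.2171 = 467494.

467494 cells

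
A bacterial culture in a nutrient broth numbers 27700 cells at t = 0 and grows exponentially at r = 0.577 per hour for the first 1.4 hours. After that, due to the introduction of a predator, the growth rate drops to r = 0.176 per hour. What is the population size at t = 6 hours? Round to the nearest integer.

Phase 1: N(1.4) = 27700·e^(0.577×1.4) = 27700·e^0.8078 = 62130.2.
Phase 2 runs for 6 − 1.4 = 4.6 hours at r = 0.176.
N(6) = 62130.2·e^(0.176×4.6) = 62130.2·e^0.8096 = 139607.

139607 cells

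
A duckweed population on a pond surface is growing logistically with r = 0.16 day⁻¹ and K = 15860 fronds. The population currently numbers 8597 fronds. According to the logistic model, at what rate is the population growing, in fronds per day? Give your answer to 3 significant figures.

dN/dt = rN(1 − N/K) = 0.16 × 8597 × (1 − 8597/15860).
1 − 8597/15860 = 0.45794; dN/dt = 0.16 × 8597 × 0.45794 = 629.91.

630 fronds per day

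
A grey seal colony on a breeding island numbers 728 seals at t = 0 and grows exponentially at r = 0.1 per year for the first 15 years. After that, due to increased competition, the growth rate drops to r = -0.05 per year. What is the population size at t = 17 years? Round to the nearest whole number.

Phase 1: N(15) = 728·e^(0.1×15) = 728·e^1.5 = 3262.67.
Phase 2 runs for 17 − 15 = 2 years at r = -0.05.
N(17) = 3262.67·e^(-0.05×2) = 3262.67·e^-0.1 = 2952.19.

2952 seals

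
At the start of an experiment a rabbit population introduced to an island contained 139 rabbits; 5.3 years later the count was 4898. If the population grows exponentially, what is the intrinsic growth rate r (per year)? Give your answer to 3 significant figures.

From N(t) = N₀·e^(rt): e^(r·5.3) = 4898/139 = 35.237.
r·5.3 = ln(35.237) = 3.5621, so r = 3.5621/5.3 = 0.6721.

0.672 per year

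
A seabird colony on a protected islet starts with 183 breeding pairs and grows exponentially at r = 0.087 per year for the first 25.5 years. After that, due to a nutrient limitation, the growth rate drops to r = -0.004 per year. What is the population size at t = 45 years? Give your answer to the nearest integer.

1556 breeding pairs

Phase 1: N(25.5) = 183·e^(0.087×25.5) = 183·e^2.218 = 1682.42.
Phase 2 runs for 45 − 25.5 = 19.5 years at r = -0.004.
N(45) = 1682.42·e^(-0.004×19.5) = 1682.42·e^-0.078 = 1556.17.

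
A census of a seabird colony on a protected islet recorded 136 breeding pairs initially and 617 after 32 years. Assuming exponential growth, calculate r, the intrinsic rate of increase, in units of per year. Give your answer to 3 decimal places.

From N(t) = N₀·e^(rt): e^(r·32) = 617/136 = 4.5368.
r·32 = ln(4.5368) = 1.5122, so r = 1.5122/32 = 0.047257.

0.047 per year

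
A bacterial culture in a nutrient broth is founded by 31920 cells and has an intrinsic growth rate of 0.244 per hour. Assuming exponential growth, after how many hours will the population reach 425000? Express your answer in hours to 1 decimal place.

10.6 hours

Set N₀·e^(rt) = 425000: e^(0.244·t) = 425000/31920 = 13.315.
0.244·t = ln(13.315) = 2.5889, so t = 2.5889/0.244 = 10.61.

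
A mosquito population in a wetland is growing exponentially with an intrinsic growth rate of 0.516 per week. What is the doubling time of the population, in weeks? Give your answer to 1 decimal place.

1.3 weeks

Doubling time t_d = ln(2)/r = 0.6931/0.516 = 1.3433.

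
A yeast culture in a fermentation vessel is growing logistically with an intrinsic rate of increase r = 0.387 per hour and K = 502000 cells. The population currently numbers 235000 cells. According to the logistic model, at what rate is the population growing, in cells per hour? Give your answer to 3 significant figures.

48400 cells per hour

dN/dt = rN(1 − N/K) = 0.387 × 235000 × (1 − 235000/502000).
1 − 235000/502000 = 0.53187; dN/dt = 0.387 × 235000 × 0.53187 = 48371.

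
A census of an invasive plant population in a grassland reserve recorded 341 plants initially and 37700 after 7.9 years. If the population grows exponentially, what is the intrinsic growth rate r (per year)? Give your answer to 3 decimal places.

0.596 per year

From N(t) = N₀·e^(rt): e^(r·7.9) = 37700/341 = 110.56.
r·7.9 = ln(110.56) = 4.7055, so r = 4.7055/7.9 = 0.59564.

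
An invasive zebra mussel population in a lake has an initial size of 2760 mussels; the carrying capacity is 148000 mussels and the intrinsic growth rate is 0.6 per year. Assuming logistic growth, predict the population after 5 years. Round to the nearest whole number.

40884 mussels

A = (K − N₀)/N₀ = (148000 − 2760)/2760 = 52.623.
N(t) = K/(1 + A·e^(−rt)) = 148000/(1 + 52.623×e^(−0.6×5)).
e^(−3) = 0.049787; denominator = 1 + 52.623×0.049787 = 3.62.
N = 148000/3.62 = 40884.5.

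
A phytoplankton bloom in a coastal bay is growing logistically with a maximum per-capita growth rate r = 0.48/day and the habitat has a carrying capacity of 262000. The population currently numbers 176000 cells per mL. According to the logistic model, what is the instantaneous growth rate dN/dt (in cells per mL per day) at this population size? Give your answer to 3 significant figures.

27700 cells per mL per day

dN/dt = rN(1 − N/K) = 0.48 × 176000 × (1 − 176000/262000).
1 − 176000/262000 = 0.32824; dN/dt = 0.48 × 176000 × 0.32824 = 27730.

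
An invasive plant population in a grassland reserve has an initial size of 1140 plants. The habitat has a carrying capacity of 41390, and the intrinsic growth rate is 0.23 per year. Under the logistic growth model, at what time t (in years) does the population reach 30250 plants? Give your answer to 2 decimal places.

A = (K − N₀)/N₀ = (41390 − 1140)/1140 = 35.307.
Solve 41390/(1 + 35.307·e^(−0.23t)) = 30250: 1 + 35.307·e^(−0.23t) = 1.3683, so e^(−0.23t) = 0.0104303.
−0.23·t = ln(0.0104303) = -4.563, so t = 4.563/0.23 = 19.839.

19.84 years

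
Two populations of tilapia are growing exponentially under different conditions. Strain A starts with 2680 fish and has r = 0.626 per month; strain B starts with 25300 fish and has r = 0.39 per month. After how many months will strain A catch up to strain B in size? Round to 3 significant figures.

Set 2680·e^(0.626t) = 25300·e^(0.39t).
e^((0.626 − 0.39)t) = 25300/2680 → e^(0.236·t) = 9.4403.
0.236·t = ln(9.4403) = 2.245, so t = 2.245/0.236 = 9.5127.

9.51 months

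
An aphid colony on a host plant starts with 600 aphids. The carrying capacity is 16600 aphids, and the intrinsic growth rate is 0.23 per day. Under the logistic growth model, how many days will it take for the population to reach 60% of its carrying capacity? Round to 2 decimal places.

16.04 days

A = (K − N₀)/N₀ = (16600 − 600)/600 = 26.667.
Solve 16600/(1 + 26.667·e^(−0.23t)) = 9960: 1 + 26.667·e^(−0.23t) = 1.6667, so e^(−0.23t) = 0.025.
−0.23·t = ln(0.025) = -3.6889, so t = 3.6889/0.23 = 16.039.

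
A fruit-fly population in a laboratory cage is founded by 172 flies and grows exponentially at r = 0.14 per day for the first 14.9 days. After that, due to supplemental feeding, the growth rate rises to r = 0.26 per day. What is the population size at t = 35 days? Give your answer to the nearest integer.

257685 flies

Phase 1: N(14.9) = 172·e^(0.14×14.9) = 172·e^2.086 = 1385.05.
Phase 2 runs for 35 − 14.9 = 20.1 days at r = 0.26.
N(35) = 1385.05·e^(0.26×20.1) = 1385.05·e^5.226 = 257685.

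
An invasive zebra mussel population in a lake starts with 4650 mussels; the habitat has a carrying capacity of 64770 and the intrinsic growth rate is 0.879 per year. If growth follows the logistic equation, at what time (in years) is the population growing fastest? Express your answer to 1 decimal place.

2.9 years

Logistic growth is fastest at N = K/2 = 32385.
A = (K − N₀)/N₀ = 12.929. Set K/(1 + A·e^(−rt)) = K/2 → A·e^(−rt) = 1.
e^(−0.879t) = 1/12.929 = 0.0773453, so t = ln(12.929)/0.879 = 2.5595/0.879 = 2.9118.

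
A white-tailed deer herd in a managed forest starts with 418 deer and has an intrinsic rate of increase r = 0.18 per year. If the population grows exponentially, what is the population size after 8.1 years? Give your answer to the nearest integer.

N(t) = N₀·e^(rt) = 418 × e^(0.18×8.1) = 418 × e^1.458.
e^1.458 ≈ 4.2974, so N ≈ 418 × 4.2974 = 1796.29.

1796 deer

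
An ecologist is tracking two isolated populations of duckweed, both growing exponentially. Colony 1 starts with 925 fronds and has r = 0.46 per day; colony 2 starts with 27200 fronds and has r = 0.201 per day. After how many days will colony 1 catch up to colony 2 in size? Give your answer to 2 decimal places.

13.05 days

Set 925·e^(0.46t) = 27200·e^(0.201t).
e^((0.46 − 0.201)t) = 27200/925 → e^(0.259·t) = 29.405.
0.259·t = ln(29.405) = 3.3812, so t = 3.3812/0.259 = 13.055.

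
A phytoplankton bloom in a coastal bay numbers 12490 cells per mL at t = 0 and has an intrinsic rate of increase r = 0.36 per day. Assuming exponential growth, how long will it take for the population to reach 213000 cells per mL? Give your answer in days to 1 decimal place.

7.9 days

Set N₀·e^(rt) = 213000: e^(0.36·t) = 213000/12490 = 17.054.
0.36·t = ln(17.054) = 2.8364, so t = 2.8364/0.36 = 7.8788.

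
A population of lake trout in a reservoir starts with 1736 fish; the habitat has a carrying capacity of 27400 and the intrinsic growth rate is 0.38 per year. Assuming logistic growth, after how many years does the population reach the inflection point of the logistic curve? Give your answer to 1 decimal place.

7.1 years

Logistic growth is fastest at N = K/2 = 13700.
A = (K − N₀)/N₀ = 14.783. Set K/(1 + A·e^(−rt)) = K/2 → A·e^(−rt) = 1.
e^(−0.38t) = 1/14.783 = 0.0676434, so t = ln(14.783)/0.38 = 2.6935/0.38 = 7.0882.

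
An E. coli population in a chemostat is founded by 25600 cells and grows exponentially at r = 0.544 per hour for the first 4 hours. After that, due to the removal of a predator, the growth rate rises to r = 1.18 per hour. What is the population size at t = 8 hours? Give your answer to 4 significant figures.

Phase 1: N(4) = 25600·e^(0.544×4) = 25600·e^2.176 = 225561.
Phase 2 runs for 8 − 4 = 4 hours at r = 1.18.
N(8) = 225561·e^(1.18×4) = 225561·e^4.72 = 2.530083×10^7.

25300000 cells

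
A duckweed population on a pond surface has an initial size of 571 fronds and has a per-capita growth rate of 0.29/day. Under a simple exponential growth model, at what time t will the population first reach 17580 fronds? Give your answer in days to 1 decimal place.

11.8 days

Set N₀·e^(rt) = 17580: e^(0.29·t) = 17580/571 = 30.788.
0.29·t = ln(30.788) = 3.4271, so t = 3.4271/0.29 = 11.818.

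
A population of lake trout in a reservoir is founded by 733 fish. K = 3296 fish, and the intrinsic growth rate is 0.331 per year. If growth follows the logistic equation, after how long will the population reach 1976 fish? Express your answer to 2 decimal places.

5.00 years

A = (K − N₀)/N₀ = (3296 − 733)/733 = 3.4966.
Solve 3296/(1 + 3.4966·e^(−0.331t)) = 1976: 1 + 3.4966·e^(−0.331t) = 1.668, so e^(−0.331t) = 0.191048.
−0.331·t = ln(0.191048) = -1.6552, so t = 1.6552/0.331 = 5.0007.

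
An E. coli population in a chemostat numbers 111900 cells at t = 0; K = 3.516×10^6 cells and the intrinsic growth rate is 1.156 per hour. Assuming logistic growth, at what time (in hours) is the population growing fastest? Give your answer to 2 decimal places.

Logistic growth is fastest at N = K/2 = 1.758×10^6.
A = (K − N₀)/N₀ = 30.421. Set K/(1 + A·e^(−rt)) = K/2 → A·e^(−rt) = 1.
e^(−1.156t) = 1/30.421 = 0.0328721, so t = ln(30.421)/1.156 = 3.4151/1.156 = 2.9543.

2.95 hours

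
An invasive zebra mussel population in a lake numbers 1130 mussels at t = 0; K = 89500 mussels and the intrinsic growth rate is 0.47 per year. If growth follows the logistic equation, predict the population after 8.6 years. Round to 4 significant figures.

37710 mussels

A = (K − N₀)/N₀ = (89500 − 1130)/1130 = 78.204.
N(t) = K/(1 + A·e^(−rt)) = 89500/(1 + 78.204×e^(−0.47×8.6)).
e^(−4.042) = 0.017562; denominator = 1 + 78.204×0.017562 = 2.3734.
N = 89500/2.3734 = 37709.1.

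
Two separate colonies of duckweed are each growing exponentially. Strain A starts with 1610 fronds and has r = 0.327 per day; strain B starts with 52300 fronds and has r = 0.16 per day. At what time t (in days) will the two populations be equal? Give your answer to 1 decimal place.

Set 1610·e^(0.327t) = 52300·e^(0.16t).
e^((0.327 − 0.16)t) = 52300/1610 → e^(0.167·t) = 32.484.
0.167·t = ln(32.484) = 3.4808, so t = 3.4808/0.167 = 20.843.

20.8 days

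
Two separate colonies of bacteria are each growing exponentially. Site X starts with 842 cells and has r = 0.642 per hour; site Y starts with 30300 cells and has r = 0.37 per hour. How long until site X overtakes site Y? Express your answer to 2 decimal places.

Set 842·e^(0.642t) = 30300·e^(0.37t).
e^((0.642 − 0.37)t) = 30300/842 → e^(0.272·t) = 35.986.
0.272·t = ln(35.986) = 3.5831, so t = 3.5831/0.272 = 13.173.

13.17 hours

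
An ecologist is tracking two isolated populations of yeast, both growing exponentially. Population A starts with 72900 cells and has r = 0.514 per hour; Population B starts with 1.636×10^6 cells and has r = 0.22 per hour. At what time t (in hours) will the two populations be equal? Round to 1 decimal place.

Set 72900·e^(0.514t) = 1.636×10^6·e^(0.22t).
e^((0.514 − 0.22)t) = 1.636×10^6/72900 → e^(0.294·t) = 22.442.
0.294·t = ln(22.442) = 3.1109, so t = 3.1109/0.294 = 10.581.

10.6 hours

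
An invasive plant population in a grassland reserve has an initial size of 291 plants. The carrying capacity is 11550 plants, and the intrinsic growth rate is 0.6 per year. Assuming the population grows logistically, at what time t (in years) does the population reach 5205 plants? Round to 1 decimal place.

A = (K − N₀)/N₀ = (11550 − 291)/291 = 38.691.
Solve 11550/(1 + 38.691·e^(−0.6t)) = 5205: 1 + 38.691·e^(−0.6t) = 2.219, so e^(−0.6t) = 0.0315068.
−0.6·t = ln(0.0315068) = -3.4576, so t = 3.4576/0.6 = 5.7626.

5.8 years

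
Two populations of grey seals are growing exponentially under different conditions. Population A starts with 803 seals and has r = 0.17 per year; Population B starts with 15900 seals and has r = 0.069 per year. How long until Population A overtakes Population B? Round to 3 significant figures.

Set 803·e^(0.17t) = 15900·e^(0.069t).
e^((0.17 − 0.069)t) = 15900/803 → e^(0.101·t) = 19.801.
0.101·t = ln(19.801) = 2.9857, so t = 2.9857/0.101 = 29.562.

29.6 years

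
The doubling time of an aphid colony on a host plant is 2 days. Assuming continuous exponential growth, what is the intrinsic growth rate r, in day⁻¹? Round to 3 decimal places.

0.347 per day

r = ln(2)/t_d = 0.6931/2 = 0.34657.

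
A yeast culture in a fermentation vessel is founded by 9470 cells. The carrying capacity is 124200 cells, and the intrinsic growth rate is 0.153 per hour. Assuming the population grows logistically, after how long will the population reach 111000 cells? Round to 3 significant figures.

30.2 hours

A = (K − N₀)/N₀ = (124200 − 9470)/9470 = 12.115.
Solve 124200/(1 + 12.115·e^(−0.153t)) = 111000: 1 + 12.115·e^(−0.153t) = 1.1189, so e^(−0.153t) = 0.00981576.
−0.153·t = ln(0.00981576) = -4.6238, so t = 4.6238/0.153 = 30.221.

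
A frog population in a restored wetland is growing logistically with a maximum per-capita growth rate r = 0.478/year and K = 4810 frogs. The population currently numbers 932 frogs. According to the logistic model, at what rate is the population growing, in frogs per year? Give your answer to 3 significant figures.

359 frogs per year

dN/dt = rN(1 − N/K) = 0.478 × 932 × (1 − 932/4810).
1 − 932/4810 = 0.80624; dN/dt = 0.478 × 932 × 0.80624 = 359.18.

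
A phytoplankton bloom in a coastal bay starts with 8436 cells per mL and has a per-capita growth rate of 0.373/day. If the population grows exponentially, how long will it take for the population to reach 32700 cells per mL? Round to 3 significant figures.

Set N₀·e^(rt) = 32700: e^(0.373·t) = 32700/8436 = 3.8762.
0.373·t = ln(3.8762) = 1.3549, so t = 1.3549/0.373 = 3.6324.

3.63 days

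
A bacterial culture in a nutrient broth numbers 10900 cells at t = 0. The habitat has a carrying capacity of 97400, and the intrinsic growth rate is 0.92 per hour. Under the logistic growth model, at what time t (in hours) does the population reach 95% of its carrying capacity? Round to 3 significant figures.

A = (K − N₀)/N₀ = (97400 − 10900)/10900 = 7.9358.
Solve 97400/(1 + 7.9358·e^(−0.92t)) = 92530: 1 + 7.9358·e^(−0.92t) = 1.0526, so e^(−0.92t) = 0.00663219.
−0.92·t = ln(0.00663219) = -5.0158, so t = 5.0158/0.92 = 5.452.

5.45 hours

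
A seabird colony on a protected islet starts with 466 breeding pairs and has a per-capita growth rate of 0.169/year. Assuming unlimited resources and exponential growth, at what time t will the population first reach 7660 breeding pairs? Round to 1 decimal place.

Set N₀·e^(rt) = 7660: e^(0.169·t) = 7660/466 = 16.438.
0.169·t = ln(16.438) = 2.7996, so t = 2.7996/0.169 = 16.566.

16.6 years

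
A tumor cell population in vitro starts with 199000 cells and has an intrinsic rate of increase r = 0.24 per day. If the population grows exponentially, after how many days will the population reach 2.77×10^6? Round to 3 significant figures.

11.0 days

Set N₀·e^(rt) = 2.77×10^6: e^(0.24·t) = 2.77×10^6/199000 = 13.92.
0.24·t = ln(13.92) = 2.6333, so t = 2.6333/0.24 = 10.972.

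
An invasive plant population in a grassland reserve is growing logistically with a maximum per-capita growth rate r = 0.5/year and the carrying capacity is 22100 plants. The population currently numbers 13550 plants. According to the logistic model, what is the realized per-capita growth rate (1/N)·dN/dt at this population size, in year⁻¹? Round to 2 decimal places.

0.19 per year

(1/N)·dN/dt = r(1 − N/K) = 0.5 × (1 − 13550/22100).
= 0.5 × 0.38688 = 0.19344.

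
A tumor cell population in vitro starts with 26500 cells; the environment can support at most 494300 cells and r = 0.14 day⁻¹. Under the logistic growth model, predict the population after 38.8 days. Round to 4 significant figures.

A = (K − N₀)/N₀ = (494300 − 26500)/26500 = 17.653.
N(t) = K/(1 + A·e^(−rt)) = 494300/(1 + 17.653×e^(−0.14×38.8)).
e^(−5.432) = 0.0043743; denominator = 1 + 17.653×0.0043743 = 1.0772.
N = 494300/1.0772 = 458867.

458900 cells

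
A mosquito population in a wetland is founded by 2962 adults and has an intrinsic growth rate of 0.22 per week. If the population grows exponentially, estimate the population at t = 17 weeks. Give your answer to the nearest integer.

N(t) = N₀·e^(rt) = 2962 × e^(0.22×17) = 2962 × e^3.74.
e^3.74 ≈ 42.098, so N ≈ 2962 × 42.098 = 124694.

124694 adults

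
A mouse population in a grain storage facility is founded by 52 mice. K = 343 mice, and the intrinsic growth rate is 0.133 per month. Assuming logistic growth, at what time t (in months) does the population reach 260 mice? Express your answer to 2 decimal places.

21.53 months

A = (K − N₀)/N₀ = (343 − 52)/52 = 5.5962.
Solve 343/(1 + 5.5962·e^(−0.133t)) = 260: 1 + 5.5962·e^(−0.133t) = 1.3192, so e^(−0.133t) = 0.0570447.
−0.133·t = ln(0.0570447) = -2.8639, so t = 2.8639/0.133 = 21.533.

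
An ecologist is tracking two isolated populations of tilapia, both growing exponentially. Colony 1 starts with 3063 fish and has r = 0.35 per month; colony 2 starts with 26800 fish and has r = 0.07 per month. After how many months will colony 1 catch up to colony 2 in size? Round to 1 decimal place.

7.7 months

Set 3063·e^(0.35t) = 26800·e^(0.07t).
e^((0.35 − 0.07)t) = 26800/3063 → e^(0.28·t) = 8.7496.
0.28·t = ln(8.7496) = 2.169, so t = 2.169/0.28 = 7.7465.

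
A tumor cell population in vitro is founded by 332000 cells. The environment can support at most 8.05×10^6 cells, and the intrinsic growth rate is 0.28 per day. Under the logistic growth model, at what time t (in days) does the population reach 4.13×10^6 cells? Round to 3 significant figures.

11.4 days

A = (K − N₀)/N₀ = (8.05×10^6 − 332000)/332000 = 23.247.
Solve 8.05×10^6/(1 + 23.247·e^(−0.28t)) = 4.13×10^6: 1 + 23.247·e^(−0.28t) = 1.9492, so e^(−0.28t) = 0.0408291.
−0.28·t = ln(0.0408291) = -3.1984, so t = 3.1984/0.28 = 11.423.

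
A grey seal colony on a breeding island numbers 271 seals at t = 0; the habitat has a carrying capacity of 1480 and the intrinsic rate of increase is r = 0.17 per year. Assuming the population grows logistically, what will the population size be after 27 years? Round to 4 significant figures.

A = (K − N₀)/N₀ = (1480 − 271)/271 = 4.4613.
N(t) = K/(1 + A·e^(−rt)) = 1480/(1 + 4.4613×e^(−0.17×27)).
e^(−4.59) = 0.010153; denominator = 1 + 4.4613×0.010153 = 1.0453.
N = 1480/1.0453 = 1415.87.

1416 seals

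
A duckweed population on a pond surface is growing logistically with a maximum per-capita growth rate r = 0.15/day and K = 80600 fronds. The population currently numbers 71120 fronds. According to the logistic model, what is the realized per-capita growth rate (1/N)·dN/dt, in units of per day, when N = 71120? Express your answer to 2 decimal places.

(1/N)·dN/dt = r(1 − N/K) = 0.15 × (1 − 71120/80600).
= 0.15 × 0.11762 = 0.017643.

0.02 per day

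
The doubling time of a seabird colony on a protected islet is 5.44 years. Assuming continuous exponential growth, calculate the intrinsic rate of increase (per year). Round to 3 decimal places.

0.127 per year

r = ln(2)/t_d = 0.6931/5.44 = 0.12742.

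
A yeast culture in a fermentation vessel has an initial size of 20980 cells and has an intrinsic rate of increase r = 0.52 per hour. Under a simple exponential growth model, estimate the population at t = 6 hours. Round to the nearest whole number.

475121 cells

N(t) = N₀·e^(rt) = 20980 × e^(0.52×6) = 20980 × e^3.12.
e^3.12 ≈ 22.646, so N ≈ 20980 × 22.646 = 475121.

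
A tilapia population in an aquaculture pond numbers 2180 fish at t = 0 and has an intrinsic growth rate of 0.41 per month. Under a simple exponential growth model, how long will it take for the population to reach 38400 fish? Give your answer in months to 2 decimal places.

7.00 months

Set N₀·e^(rt) = 38400: e^(0.41·t) = 38400/2180 = 17.615.
0.41·t = ln(17.615) = 2.8687, so t = 2.8687/0.41 = 6.9969.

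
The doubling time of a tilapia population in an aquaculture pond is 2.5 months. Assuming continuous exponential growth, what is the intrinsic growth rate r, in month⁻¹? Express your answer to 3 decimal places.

r = ln(2)/t_d = 0.6931/2.5 = 0.27726.

0.277 per month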